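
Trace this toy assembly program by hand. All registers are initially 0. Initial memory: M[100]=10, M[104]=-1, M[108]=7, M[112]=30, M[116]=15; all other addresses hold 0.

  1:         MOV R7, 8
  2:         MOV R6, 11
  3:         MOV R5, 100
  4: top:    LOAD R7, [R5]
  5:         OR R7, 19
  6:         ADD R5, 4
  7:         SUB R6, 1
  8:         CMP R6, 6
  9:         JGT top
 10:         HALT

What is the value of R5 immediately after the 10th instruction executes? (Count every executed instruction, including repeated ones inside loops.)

MOV R7, 8 → R7=8
MOV R6, 11 → R6=11
MOV R5, 100 → R5=100
LOAD R7, [R5] → R7=M[100]=10
OR R7, 19 → R7=10|19=27
ADD R5, 4 → R5=100+4=104
SUB R6, 1 → R6=11-1=10
CMP R6, 6  (cmp 10,6)
JGT top: taken
LOAD R7, [R5] → R7=M[104]=-1
After step 10: R5 = 104.

104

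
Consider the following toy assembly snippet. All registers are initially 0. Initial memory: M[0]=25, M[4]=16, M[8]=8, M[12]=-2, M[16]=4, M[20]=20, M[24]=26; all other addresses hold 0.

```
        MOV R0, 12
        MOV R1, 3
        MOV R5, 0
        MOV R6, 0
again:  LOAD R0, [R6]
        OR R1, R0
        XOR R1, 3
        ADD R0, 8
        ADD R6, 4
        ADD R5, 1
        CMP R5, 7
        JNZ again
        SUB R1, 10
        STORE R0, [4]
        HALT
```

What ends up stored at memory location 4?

after MOV R0, 12: R0=12
after MOV R1, 3: R1=3
after MOV R5, 0: R5=0
after MOV R6, 0: R6=0
after LOAD R0, [R6]: R0=M[0]=25
after OR R1, R0: R1=3|25=27
after XOR R1, 3: R1=27^3=24
after ADD R0, 8: R0=25+8=33
after ADD R6, 4: R6=0+4=4
after ADD R5, 1: R5=0+1=1
CMP R5, 7  (cmp 1,7)
JNZ again: taken
after LOAD R0, [R6]: R0=M[4]=16
after OR R1, R0: R1=24|16=24
after XOR R1, 3: R1=24^3=27
after ADD R0, 8: R0=16+8=24
after ADD R6, 4: R6=4+4=8
after ADD R5, 1: R5=1+1=2
CMP R5, 7  (cmp 2,7)
JNZ again: taken
after LOAD R0, [R6]: R0=M[8]=8
after OR R1, R0: R1=27|8=27
after XOR R1, 3: R1=27^3=24
after ADD R0, 8: R0=8+8=16
after ADD R6, 4: R6=8+4=12
after ADD R5, 1: R5=2+1=3
CMP R5, 7  (cmp 3,7)
JNZ again: taken
after LOAD R0, [R6]: R0=M[12]=-2
after OR R1, R0: R1=24|(-2)=-2
after XOR R1, 3: R1=(-2)^3=-3
after ADD R0, 8: R0=(-2)+8=6
after ADD R6, 4: R6=12+4=16
after ADD R5, 1: R5=3+1=4
CMP R5, 7  (cmp 4,7)
JNZ again: taken
after LOAD R0, [R6]: R0=M[16]=4
after OR R1, R0: R1=(-3)|4=-3
after XOR R1, 3: R1=(-3)^3=-2
after ADD R0, 8: R0=4+8=12
after ADD R6, 4: R6=16+4=20
after ADD R5, 1: R5=4+1=5
CMP R5, 7  (cmp 5,7)
JNZ again: taken
after LOAD R0, [R6]: R0=M[20]=20
after OR R1, R0: R1=(-2)|20=-2
after XOR R1, 3: R1=(-2)^3=-3
after ADD R0, 8: R0=20+8=28
after ADD R6, 4: R6=20+4=24
after ADD R5, 1: R5=5+1=6
CMP R5, 7  (cmp 6,7)
JNZ again: taken
after LOAD R0, [R6]: R0=M[24]=26
after OR R1, R0: R1=(-3)|26=-1
after XOR R1, 3: R1=(-1)^3=-4
after ADD R0, 8: R0=26+8=34
after ADD R6, 4: R6=24+4=28
after ADD R5, 1: R5=6+1=7
CMP R5, 7  (cmp 7,7)
JNZ again: not taken
after SUB R1, 10: R1=(-4)-10=-14
STORE R0, [4] → M[4]=34
halt.

34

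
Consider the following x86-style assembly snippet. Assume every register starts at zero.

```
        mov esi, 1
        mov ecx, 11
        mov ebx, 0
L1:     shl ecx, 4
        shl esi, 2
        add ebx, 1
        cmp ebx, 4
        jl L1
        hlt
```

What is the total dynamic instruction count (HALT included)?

24

esi=1
ecx=11
ebx=0
ecx=11<<4=176
esi=1<<2=4
ebx=0+1=1
cmp ebx, 4  (cmp 1,4)
jl L1: taken
ecx=176<<4=2816
esi=4<<2=16
ebx=1+1=2
cmp ebx, 4  (cmp 2,4)
jl L1: taken
ecx=2816<<4=45056
esi=16<<2=64
ebx=2+1=3
cmp ebx, 4  (cmp 3,4)
jl L1: taken
ecx=45056<<4=720896
esi=64<<2=256
ebx=3+1=4
cmp ebx, 4  (cmp 4,4)
jl L1: not taken
halt.
Total executed instructions: 24.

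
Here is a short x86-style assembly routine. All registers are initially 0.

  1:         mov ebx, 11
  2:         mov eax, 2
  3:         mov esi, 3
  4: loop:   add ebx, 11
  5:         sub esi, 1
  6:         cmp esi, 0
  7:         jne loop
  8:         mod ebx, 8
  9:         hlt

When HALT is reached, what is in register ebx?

4

mov ebx, 11 → ebx=11
mov eax, 2 → eax=2
mov esi, 3 → esi=3
add ebx, 11 → ebx=11+11=22
sub esi, 1 → esi=3-1=2
cmp esi, 0  (cmp 2,0)
jne loop: taken
add ebx, 11 → ebx=22+11=33
sub esi, 1 → esi=2-1=1
cmp esi, 0  (cmp 1,0)
jne loop: taken
add ebx, 11 → ebx=33+11=44
sub esi, 1 → esi=1-1=0
cmp esi, 0  (cmp 0,0)
jne loop: not taken
mod ebx, 8 → ebx=44%8=4
halt.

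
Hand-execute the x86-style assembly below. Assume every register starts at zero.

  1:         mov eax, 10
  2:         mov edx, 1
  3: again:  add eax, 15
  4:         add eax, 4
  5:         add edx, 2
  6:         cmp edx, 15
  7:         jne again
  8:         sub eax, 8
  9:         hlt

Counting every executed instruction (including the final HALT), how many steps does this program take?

after mov eax, 10: eax=10
after mov edx, 1: edx=1
after add eax, 15: eax=10+15=25
after add eax, 4: eax=25+4=29
after add edx, 2: edx=1+2=3
cmp edx, 15  (cmp 3,15)
jne again: taken
after add eax, 15: eax=29+15=44
after add eax, 4: eax=44+4=48
after add edx, 2: edx=3+2=5
cmp edx, 15  (cmp 5,15)
jne again: taken
after add eax, 15: eax=48+15=63
after add eax, 4: eax=63+4=67
after add edx, 2: edx=5+2=7
cmp edx, 15  (cmp 7,15)
jne again: taken
after add eax, 15: eax=67+15=82
after add eax, 4: eax=82+4=86
after add edx, 2: edx=7+2=9
cmp edx, 15  (cmp 9,15)
jne again: taken
after add eax, 15: eax=86+15=101
after add eax, 4: eax=101+4=105
after add edx, 2: edx=9+2=11
cmp edx, 15  (cmp 11,15)
jne again: taken
after add eax, 15: eax=105+15=120
after add eax, 4: eax=120+4=124
after add edx, 2: edx=11+2=13
cmp edx, 15  (cmp 13,15)
jne again: taken
after add eax, 15: eax=124+15=139
after add eax, 4: eax=139+4=143
after add edx, 2: edx=13+2=15
cmp edx, 15  (cmp 15,15)
jne again: not taken
after sub eax, 8: eax=143-8=135
halt.
Total executed instructions: 39.

39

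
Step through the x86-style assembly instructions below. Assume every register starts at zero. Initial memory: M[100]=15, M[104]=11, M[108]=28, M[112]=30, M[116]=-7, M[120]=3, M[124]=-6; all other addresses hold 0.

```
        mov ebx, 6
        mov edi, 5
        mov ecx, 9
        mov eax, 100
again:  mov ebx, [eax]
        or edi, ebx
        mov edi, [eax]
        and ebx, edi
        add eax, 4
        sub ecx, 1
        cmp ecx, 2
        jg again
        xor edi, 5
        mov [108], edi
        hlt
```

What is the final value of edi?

mov ebx, 6 → ebx=6
mov edi, 5 → edi=5
mov ecx, 9 → ecx=9
mov eax, 100 → eax=100
mov ebx, [eax] → ebx=M[100]=15
or edi, ebx → edi=5|15=15
mov edi, [eax] → edi=M[100]=15
and ebx, edi → ebx=15&15=15
add eax, 4 → eax=100+4=104
sub ecx, 1 → ecx=9-1=8
cmp ecx, 2  (cmp 8,2)
jg again: taken
mov ebx, [eax] → ebx=M[104]=11
or edi, ebx → edi=15|11=15
mov edi, [eax] → edi=M[104]=11
and ebx, edi → ebx=11&11=11
add eax, 4 → eax=104+4=108
sub ecx, 1 → ecx=8-1=7
cmp ecx, 2  (cmp 7,2)
jg again: taken
mov ebx, [eax] → ebx=M[108]=28
or edi, ebx → edi=11|28=31
mov edi, [eax] → edi=M[108]=28
and ebx, edi → ebx=28&28=28
add eax, 4 → eax=108+4=112
sub ecx, 1 → ecx=7-1=6
cmp ecx, 2  (cmp 6,2)
jg again: taken
mov ebx, [eax] → ebx=M[112]=30
or edi, ebx → edi=28|30=30
mov edi, [eax] → edi=M[112]=30
and ebx, edi → ebx=30&30=30
add eax, 4 → eax=112+4=116
sub ecx, 1 → ecx=6-1=5
cmp ecx, 2  (cmp 5,2)
jg again: taken
mov ebx, [eax] → ebx=M[116]=-7
or edi, ebx → edi=30|(-7)=-1
mov edi, [eax] → edi=M[116]=-7
and ebx, edi → ebx=(-7)&(-7)=-7
add eax, 4 → eax=116+4=120
sub ecx, 1 → ecx=5-1=4
cmp ecx, 2  (cmp 4,2)
jg again: taken
mov ebx, [eax] → ebx=M[120]=3
or edi, ebx → edi=(-7)|3=-5
mov edi, [eax] → edi=M[120]=3
and ebx, edi → ebx=3&3=3
add eax, 4 → eax=120+4=124
sub ecx, 1 → ecx=4-1=3
cmp ecx, 2  (cmp 3,2)
jg again: taken
mov ebx, [eax] → ebx=M[124]=-6
or edi, ebx → edi=3|(-6)=-5
mov edi, [eax] → edi=M[124]=-6
and ebx, edi → ebx=(-6)&(-6)=-6
add eax, 4 → eax=124+4=128
sub ecx, 1 → ecx=3-1=2
cmp ecx, 2  (cmp 2,2)
jg again: not taken
xor edi, 5 → edi=(-6)^5=-1
mov [108], edi → M[108]=-1
halt.

-1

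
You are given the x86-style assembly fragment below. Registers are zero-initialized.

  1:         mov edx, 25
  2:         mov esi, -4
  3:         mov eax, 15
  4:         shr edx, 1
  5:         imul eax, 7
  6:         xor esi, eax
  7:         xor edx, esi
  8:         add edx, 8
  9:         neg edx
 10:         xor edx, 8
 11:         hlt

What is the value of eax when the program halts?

105

edx=25
esi=-4
eax=15
edx=25>>1=12
eax=15*7=105
esi=(-4)^105=-107
edx=12^(-107)=-103
edx=(-103)+8=-95
edx=-(-95)=95
edx=95^8=87
halt.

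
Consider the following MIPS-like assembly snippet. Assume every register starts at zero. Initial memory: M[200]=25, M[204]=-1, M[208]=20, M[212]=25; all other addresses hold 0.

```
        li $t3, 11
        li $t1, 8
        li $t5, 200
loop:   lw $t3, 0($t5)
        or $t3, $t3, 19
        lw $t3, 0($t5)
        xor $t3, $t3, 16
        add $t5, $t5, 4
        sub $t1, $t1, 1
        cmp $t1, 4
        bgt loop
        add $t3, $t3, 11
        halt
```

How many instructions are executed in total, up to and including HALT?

li $t3, 11 → $t3=11
li $t1, 8 → $t1=8
li $t5, 200 → $t5=200
lw $t3, 0($t5) → $t3=M[200]=25
or $t3, $t3, 19 → $t3=25|19=27
lw $t3, 0($t5) → $t3=M[200]=25
xor $t3, $t3, 16 → $t3=25^16=9
add $t5, $t5, 4 → $t5=200+4=204
sub $t1, $t1, 1 → $t1=8-1=7
cmp $t1, 4  (cmp 7,4)
bgt loop: taken
lw $t3, 0($t5) → $t3=M[204]=-1
or $t3, $t3, 19 → $t3=(-1)|19=-1
lw $t3, 0($t5) → $t3=M[204]=-1
xor $t3, $t3, 16 → $t3=(-1)^16=-17
add $t5, $t5, 4 → $t5=204+4=208
sub $t1, $t1, 1 → $t1=7-1=6
cmp $t1, 4  (cmp 6,4)
bgt loop: taken
lw $t3, 0($t5) → $t3=M[208]=20
or $t3, $t3, 19 → $t3=20|19=23
lw $t3, 0($t5) → $t3=M[208]=20
xor $t3, $t3, 16 → $t3=20^16=4
add $t5, $t5, 4 → $t5=208+4=212
sub $t1, $t1, 1 → $t1=6-1=5
cmp $t1, 4  (cmp 5,4)
bgt loop: taken
lw $t3, 0($t5) → $t3=M[212]=25
or $t3, $t3, 19 → $t3=25|19=27
lw $t3, 0($t5) → $t3=M[212]=25
xor $t3, $t3, 16 → $t3=25^16=9
add $t5, $t5, 4 → $t5=212+4=216
sub $t1, $t1, 1 → $t1=5-1=4
cmp $t1, 4  (cmp 4,4)
bgt loop: not taken
add $t3, $t3, 11 → $t3=9+11=20
halt.
Total executed instructions: 37.

37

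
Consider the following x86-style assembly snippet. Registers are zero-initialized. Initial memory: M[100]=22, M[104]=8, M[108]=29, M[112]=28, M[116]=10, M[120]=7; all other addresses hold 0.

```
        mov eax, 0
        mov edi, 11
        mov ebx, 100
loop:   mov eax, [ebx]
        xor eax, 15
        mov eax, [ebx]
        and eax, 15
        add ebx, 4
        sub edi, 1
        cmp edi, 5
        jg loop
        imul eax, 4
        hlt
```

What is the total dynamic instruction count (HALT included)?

53

eax=0
edi=11
ebx=100
eax=M[100]=22
eax=22^15=25
eax=M[100]=22
eax=22&15=6
ebx=100+4=104
edi=11-1=10
cmp edi, 5  (cmp 10,5)
jg loop: taken
eax=M[104]=8
eax=8^15=7
eax=M[104]=8
eax=8&15=8
ebx=104+4=108
edi=10-1=9
cmp edi, 5  (cmp 9,5)
jg loop: taken
eax=M[108]=29
eax=29^15=18
eax=M[108]=29
eax=29&15=13
ebx=108+4=112
edi=9-1=8
cmp edi, 5  (cmp 8,5)
jg loop: taken
eax=M[112]=28
eax=28^15=19
eax=M[112]=28
eax=28&15=12
ebx=112+4=116
edi=8-1=7
cmp edi, 5  (cmp 7,5)
jg loop: taken
eax=M[116]=10
eax=10^15=5
eax=M[116]=10
eax=10&15=10
ebx=116+4=120
edi=7-1=6
cmp edi, 5  (cmp 6,5)
jg loop: taken
eax=M[120]=7
eax=7^15=8
eax=M[120]=7
eax=7&15=7
ebx=120+4=124
edi=6-1=5
cmp edi, 5  (cmp 5,5)
jg loop: not taken
eax=7*4=28
halt.
Total executed instructions: 53.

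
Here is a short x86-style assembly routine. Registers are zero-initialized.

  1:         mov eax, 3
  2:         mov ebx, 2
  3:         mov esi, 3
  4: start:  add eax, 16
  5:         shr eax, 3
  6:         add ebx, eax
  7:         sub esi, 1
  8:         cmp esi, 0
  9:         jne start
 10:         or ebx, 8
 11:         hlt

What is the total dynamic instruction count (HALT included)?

mov eax, 3 → eax=3
mov ebx, 2 → ebx=2
mov esi, 3 → esi=3
add eax, 16 → eax=3+16=19
shr eax, 3 → eax=19>>3=2
add ebx, eax → ebx=2+2=4
sub esi, 1 → esi=3-1=2
cmp esi, 0  (cmp 2,0)
jne start: taken
add eax, 16 → eax=2+16=18
shr eax, 3 → eax=18>>3=2
add ebx, eax → ebx=4+2=6
sub esi, 1 → esi=2-1=1
cmp esi, 0  (cmp 1,0)
jne start: taken
add eax, 16 → eax=2+16=18
shr eax, 3 → eax=18>>3=2
add ebx, eax → ebx=6+2=8
sub esi, 1 → esi=1-1=0
cmp esi, 0  (cmp 0,0)
jne start: not taken
or ebx, 8 → ebx=8|8=8
halt.
Total executed instructions: 23.

23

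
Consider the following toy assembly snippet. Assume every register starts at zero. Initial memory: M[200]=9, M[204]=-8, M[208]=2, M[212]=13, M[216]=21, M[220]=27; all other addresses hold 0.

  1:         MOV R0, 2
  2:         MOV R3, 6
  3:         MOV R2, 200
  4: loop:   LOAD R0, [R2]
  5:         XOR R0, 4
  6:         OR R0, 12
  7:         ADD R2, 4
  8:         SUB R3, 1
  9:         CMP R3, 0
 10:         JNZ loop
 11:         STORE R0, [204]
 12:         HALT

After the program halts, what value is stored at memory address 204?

31

R0=2
R3=6
R2=200
R0=M[200]=9
R0=9^4=13
R0=13|12=13
R2=200+4=204
R3=6-1=5
CMP R3, 0  (cmp 5,0)
JNZ loop: taken
R0=M[204]=-8
R0=(-8)^4=-4
R0=(-4)|12=-4
R2=204+4=208
R3=5-1=4
CMP R3, 0  (cmp 4,0)
JNZ loop: taken
R0=M[208]=2
R0=2^4=6
R0=6|12=14
R2=208+4=212
R3=4-1=3
CMP R3, 0  (cmp 3,0)
JNZ loop: taken
R0=M[212]=13
R0=13^4=9
R0=9|12=13
R2=212+4=216
R3=3-1=2
CMP R3, 0  (cmp 2,0)
JNZ loop: taken
R0=M[216]=21
R0=21^4=17
R0=17|12=29
R2=216+4=220
R3=2-1=1
CMP R3, 0  (cmp 1,0)
JNZ loop: taken
R0=M[220]=27
R0=27^4=31
R0=31|12=31
R2=220+4=224
R3=1-1=0
CMP R3, 0  (cmp 0,0)
JNZ loop: not taken
STORE R0, [204] → M[204]=31
halt.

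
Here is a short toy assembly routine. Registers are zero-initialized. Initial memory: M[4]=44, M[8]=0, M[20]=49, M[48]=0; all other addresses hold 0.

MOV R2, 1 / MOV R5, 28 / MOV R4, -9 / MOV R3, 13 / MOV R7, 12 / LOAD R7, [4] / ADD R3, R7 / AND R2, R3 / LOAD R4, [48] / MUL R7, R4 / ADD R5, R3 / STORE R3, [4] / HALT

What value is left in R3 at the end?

R2=1
R5=28
R4=-9
R3=13
R7=12
R7=M[4]=44
R3=13+44=57
R2=1&57=1
R4=M[48]=0
R7=44*0=0
R5=28+57=85
STORE R3, [4] → M[4]=57
halt.

57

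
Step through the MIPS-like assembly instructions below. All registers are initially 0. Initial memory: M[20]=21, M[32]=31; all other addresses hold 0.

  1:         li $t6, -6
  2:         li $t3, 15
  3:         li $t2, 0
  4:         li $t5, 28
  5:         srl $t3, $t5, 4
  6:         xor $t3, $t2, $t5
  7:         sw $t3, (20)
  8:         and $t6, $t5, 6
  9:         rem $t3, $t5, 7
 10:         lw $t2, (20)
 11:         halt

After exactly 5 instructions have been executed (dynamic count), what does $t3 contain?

li $t6, -6 → $t6=-6
li $t3, 15 → $t3=15
li $t2, 0 → $t2=0
li $t5, 28 → $t5=28
srl $t3, $t5, 4 → $t3=28>>4=1
After step 5: $t3 = 1.

1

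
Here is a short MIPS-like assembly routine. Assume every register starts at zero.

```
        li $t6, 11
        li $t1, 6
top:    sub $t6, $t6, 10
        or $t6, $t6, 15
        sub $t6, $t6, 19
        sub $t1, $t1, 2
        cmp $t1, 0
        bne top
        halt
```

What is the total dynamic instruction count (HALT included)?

$t6=11
$t1=6
$t6=11-10=1
$t6=1|15=15
$t6=15-19=-4
$t1=6-2=4
cmp $t1, 0  (cmp 4,0)
bne top: taken
$t6=(-4)-10=-14
$t6=(-14)|15=-1
$t6=(-1)-19=-20
$t1=4-2=2
cmp $t1, 0  (cmp 2,0)
bne top: taken
$t6=(-20)-10=-30
$t6=(-30)|15=-17
$t6=(-17)-19=-36
$t1=2-2=0
cmp $t1, 0  (cmp 0,0)
bne top: not taken
halt.
Total executed instructions: 21.

21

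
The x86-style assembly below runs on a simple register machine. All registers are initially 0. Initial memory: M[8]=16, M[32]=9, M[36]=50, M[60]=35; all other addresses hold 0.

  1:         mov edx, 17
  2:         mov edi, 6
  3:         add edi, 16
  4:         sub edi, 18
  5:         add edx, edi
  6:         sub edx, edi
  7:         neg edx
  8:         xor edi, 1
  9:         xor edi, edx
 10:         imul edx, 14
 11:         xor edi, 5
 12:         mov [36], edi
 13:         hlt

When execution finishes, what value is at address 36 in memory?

-17

mov edx, 17 → edx=17
mov edi, 6 → edi=6
add edi, 16 → edi=6+16=22
sub edi, 18 → edi=22-18=4
add edx, edi → edx=17+4=21
sub edx, edi → edx=21-4=17
neg edx → edx=-(17)=-17
xor edi, 1 → edi=4^1=5
xor edi, edx → edi=5^(-17)=-22
imul edx, 14 → edx=(-17)*14=-238
xor edi, 5 → edi=(-22)^5=-17
mov [36], edi → M[36]=-17
halt.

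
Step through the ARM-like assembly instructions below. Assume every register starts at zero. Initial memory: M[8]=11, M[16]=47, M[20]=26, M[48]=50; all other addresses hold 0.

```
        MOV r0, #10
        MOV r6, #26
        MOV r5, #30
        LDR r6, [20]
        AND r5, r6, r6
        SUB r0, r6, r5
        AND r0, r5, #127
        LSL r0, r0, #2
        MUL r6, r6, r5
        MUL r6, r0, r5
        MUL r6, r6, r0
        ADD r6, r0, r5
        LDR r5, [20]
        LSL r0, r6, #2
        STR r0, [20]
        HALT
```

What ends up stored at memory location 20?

520

MOV r0, #10 → r0=10
MOV r6, #26 → r6=26
MOV r5, #30 → r5=30
LDR r6, [20] → r6=M[20]=26
AND r5, r6, r6 → r5=26&26=26
SUB r0, r6, r5 → r0=26-26=0
AND r0, r5, #127 → r0=26&127=26
LSL r0, r0, #2 → r0=26<<2=104
MUL r6, r6, r5 → r6=26*26=676
MUL r6, r0, r5 → r6=104*26=2704
MUL r6, r6, r0 → r6=2704*104=281216
ADD r6, r0, r5 → r6=104+26=130
LDR r5, [20] → r5=M[20]=26
LSL r0, r6, #2 → r0=130<<2=520
STR r0, [20] → M[20]=520
halt.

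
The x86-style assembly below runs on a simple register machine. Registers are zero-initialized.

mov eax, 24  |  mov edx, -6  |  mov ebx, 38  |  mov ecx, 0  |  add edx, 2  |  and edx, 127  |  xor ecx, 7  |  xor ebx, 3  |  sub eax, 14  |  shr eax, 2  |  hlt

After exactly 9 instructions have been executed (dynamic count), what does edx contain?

mov eax, 24 → eax=24
mov edx, -6 → edx=-6
mov ebx, 38 → ebx=38
mov ecx, 0 → ecx=0
add edx, 2 → edx=(-6)+2=-4
and edx, 127 → edx=(-4)&127=124
xor ecx, 7 → ecx=0^7=7
xor ebx, 3 → ebx=38^3=37
sub eax, 14 → eax=24-14=10
After step 9: edx = 124.

124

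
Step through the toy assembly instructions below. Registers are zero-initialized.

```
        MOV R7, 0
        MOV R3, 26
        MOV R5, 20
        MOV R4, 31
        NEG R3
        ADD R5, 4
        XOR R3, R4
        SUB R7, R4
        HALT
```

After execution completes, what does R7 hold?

MOV R7, 0 → R7=0
MOV R3, 26 → R3=26
MOV R5, 20 → R5=20
MOV R4, 31 → R4=31
NEG R3 → R3=-(26)=-26
ADD R5, 4 → R5=20+4=24
XOR R3, R4 → R3=(-26)^31=-7
SUB R7, R4 → R7=0-31=-31
halt.

-31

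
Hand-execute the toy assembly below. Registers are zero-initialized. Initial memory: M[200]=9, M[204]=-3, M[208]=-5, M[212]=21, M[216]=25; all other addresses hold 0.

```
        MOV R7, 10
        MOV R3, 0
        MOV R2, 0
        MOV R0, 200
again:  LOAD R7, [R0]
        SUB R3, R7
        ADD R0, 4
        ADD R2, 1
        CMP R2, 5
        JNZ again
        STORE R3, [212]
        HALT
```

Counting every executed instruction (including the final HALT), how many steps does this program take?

36

after MOV R7, 10: R7=10
after MOV R3, 0: R3=0
after MOV R2, 0: R2=0
after MOV R0, 200: R0=200
after LOAD R7, [R0]: R7=M[200]=9
after SUB R3, R7: R3=0-9=-9
after ADD R0, 4: R0=200+4=204
after ADD R2, 1: R2=0+1=1
CMP R2, 5  (cmp 1,5)
JNZ again: taken
after LOAD R7, [R0]: R7=M[204]=-3
after SUB R3, R7: R3=(-9)-(-3)=-6
after ADD R0, 4: R0=204+4=208
after ADD R2, 1: R2=1+1=2
CMP R2, 5  (cmp 2,5)
JNZ again: taken
after LOAD R7, [R0]: R7=M[208]=-5
after SUB R3, R7: R3=(-6)-(-5)=-1
after ADD R0, 4: R0=208+4=212
after ADD R2, 1: R2=2+1=3
CMP R2, 5  (cmp 3,5)
JNZ again: taken
after LOAD R7, [R0]: R7=M[212]=21
after SUB R3, R7: R3=(-1)-21=-22
after ADD R0, 4: R0=212+4=216
after ADD R2, 1: R2=3+1=4
CMP R2, 5  (cmp 4,5)
JNZ again: taken
after LOAD R7, [R0]: R7=M[216]=25
after SUB R3, R7: R3=(-22)-25=-47
after ADD R0, 4: R0=216+4=220
after ADD R2, 1: R2=4+1=5
CMP R2, 5  (cmp 5,5)
JNZ again: not taken
STORE R3, [212] → M[212]=-47
halt.
Total executed instructions: 36.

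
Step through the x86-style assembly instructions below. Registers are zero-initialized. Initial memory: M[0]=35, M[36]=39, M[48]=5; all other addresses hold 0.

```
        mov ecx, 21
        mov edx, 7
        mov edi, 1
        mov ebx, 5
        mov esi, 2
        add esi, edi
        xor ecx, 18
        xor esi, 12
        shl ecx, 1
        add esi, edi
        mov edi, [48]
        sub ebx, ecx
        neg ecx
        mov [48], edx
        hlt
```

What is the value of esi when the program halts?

16

ecx=21
edx=7
edi=1
ebx=5
esi=2
esi=2+1=3
ecx=21^18=7
esi=3^12=15
ecx=7<<1=14
esi=15+1=16
edi=M[48]=5
ebx=5-14=-9
ecx=-(14)=-14
mov [48], edx → M[48]=7
halt.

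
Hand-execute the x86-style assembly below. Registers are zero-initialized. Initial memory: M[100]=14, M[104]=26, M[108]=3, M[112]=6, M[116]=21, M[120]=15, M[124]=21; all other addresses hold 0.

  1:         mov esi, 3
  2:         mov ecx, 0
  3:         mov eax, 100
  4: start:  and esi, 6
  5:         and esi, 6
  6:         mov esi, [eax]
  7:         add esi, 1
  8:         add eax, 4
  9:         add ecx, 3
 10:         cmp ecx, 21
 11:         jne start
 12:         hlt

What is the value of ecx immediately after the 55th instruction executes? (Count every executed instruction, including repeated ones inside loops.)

esi=3
ecx=0
eax=100
esi=3&6=2
esi=2&6=2
esi=M[100]=14
esi=14+1=15
eax=100+4=104
ecx=0+3=3
cmp ecx, 21  (cmp 3,21)
jne start: taken
esi=15&6=6
esi=6&6=6
esi=M[104]=26
esi=26+1=27
eax=104+4=108
ecx=3+3=6
cmp ecx, 21  (cmp 6,21)
jne start: taken
esi=27&6=2
esi=2&6=2
esi=M[108]=3
esi=3+1=4
eax=108+4=112
ecx=6+3=9
cmp ecx, 21  (cmp 9,21)
jne start: taken
esi=4&6=4
esi=4&6=4
esi=M[112]=6
esi=6+1=7
eax=112+4=116
ecx=9+3=12
cmp ecx, 21  (cmp 12,21)
jne start: taken
esi=7&6=6
esi=6&6=6
esi=M[116]=21
esi=21+1=22
eax=116+4=120
ecx=12+3=15
cmp ecx, 21  (cmp 15,21)
jne start: taken
esi=22&6=6
esi=6&6=6
esi=M[120]=15
esi=15+1=16
eax=120+4=124
ecx=15+3=18
cmp ecx, 21  (cmp 18,21)
jne start: taken
esi=16&6=0
esi=0&6=0
esi=M[124]=21
esi=21+1=22
After step 55: ecx = 18.

18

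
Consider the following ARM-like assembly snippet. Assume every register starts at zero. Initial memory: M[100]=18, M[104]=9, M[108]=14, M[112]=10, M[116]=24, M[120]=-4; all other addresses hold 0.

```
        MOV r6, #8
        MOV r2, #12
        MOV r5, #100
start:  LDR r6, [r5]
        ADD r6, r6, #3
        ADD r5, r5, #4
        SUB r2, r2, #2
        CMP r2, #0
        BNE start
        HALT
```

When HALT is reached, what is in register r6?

-1

MOV r6, #8 → r6=8
MOV r2, #12 → r2=12
MOV r5, #100 → r5=100
LDR r6, [r5] → r6=M[100]=18
ADD r6, r6, #3 → r6=18+3=21
ADD r5, r5, #4 → r5=100+4=104
SUB r2, r2, #2 → r2=12-2=10
CMP r2, #0  (cmp 10,0)
BNE start: taken
LDR r6, [r5] → r6=M[104]=9
ADD r6, r6, #3 → r6=9+3=12
ADD r5, r5, #4 → r5=104+4=108
SUB r2, r2, #2 → r2=10-2=8
CMP r2, #0  (cmp 8,0)
BNE start: taken
LDR r6, [r5] → r6=M[108]=14
ADD r6, r6, #3 → r6=14+3=17
ADD r5, r5, #4 → r5=108+4=112
SUB r2, r2, #2 → r2=8-2=6
CMP r2, #0  (cmp 6,0)
BNE start: taken
LDR r6, [r5] → r6=M[112]=10
ADD r6, r6, #3 → r6=10+3=13
ADD r5, r5, #4 → r5=112+4=116
SUB r2, r2, #2 → r2=6-2=4
CMP r2, #0  (cmp 4,0)
BNE start: taken
LDR r6, [r5] → r6=M[116]=24
ADD r6, r6, #3 → r6=24+3=27
ADD r5, r5, #4 → r5=116+4=120
SUB r2, r2, #2 → r2=4-2=2
CMP r2, #0  (cmp 2,0)
BNE start: taken
LDR r6, [r5] → r6=M[120]=-4
ADD r6, r6, #3 → r6=(-4)+3=-1
ADD r5, r5, #4 → r5=120+4=124
SUB r2, r2, #2 → r2=2-2=0
CMP r2, #0  (cmp 0,0)
BNE start: not taken
halt.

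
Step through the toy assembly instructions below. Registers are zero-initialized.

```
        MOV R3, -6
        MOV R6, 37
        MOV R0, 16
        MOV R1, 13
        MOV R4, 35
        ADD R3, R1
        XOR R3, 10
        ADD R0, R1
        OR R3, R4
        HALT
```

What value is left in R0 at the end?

after MOV R3, -6: R3=-6
after MOV R6, 37: R6=37
after MOV R0, 16: R0=16
after MOV R1, 13: R1=13
after MOV R4, 35: R4=35
after ADD R3, R1: R3=(-6)+13=7
after XOR R3, 10: R3=7^10=13
after ADD R0, R1: R0=16+13=29
after OR R3, R4: R3=13|35=47
halt.

29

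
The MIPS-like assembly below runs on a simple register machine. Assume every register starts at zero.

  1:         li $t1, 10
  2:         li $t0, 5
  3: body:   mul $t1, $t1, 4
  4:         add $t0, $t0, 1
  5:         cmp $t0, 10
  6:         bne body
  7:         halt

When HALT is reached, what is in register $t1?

li $t1, 10 → $t1=10
li $t0, 5 → $t0=5
mul $t1, $t1, 4 → $t1=10*4=40
add $t0, $t0, 1 → $t0=5+1=6
cmp $t0, 10  (cmp 6,10)
bne body: taken
mul $t1, $t1, 4 → $t1=40*4=160
add $t0, $t0, 1 → $t0=6+1=7
cmp $t0, 10  (cmp 7,10)
bne body: taken
mul $t1, $t1, 4 → $t1=160*4=640
add $t0, $t0, 1 → $t0=7+1=8
cmp $t0, 10  (cmp 8,10)
bne body: taken
mul $t1, $t1, 4 → $t1=640*4=2560
add $t0, $t0, 1 → $t0=8+1=9
cmp $t0, 10  (cmp 9,10)
bne body: taken
mul $t1, $t1, 4 → $t1=2560*4=10240
add $t0, $t0, 1 → $t0=9+1=10
cmp $t0, 10  (cmp 10,10)
bne body: not taken
halt.

10240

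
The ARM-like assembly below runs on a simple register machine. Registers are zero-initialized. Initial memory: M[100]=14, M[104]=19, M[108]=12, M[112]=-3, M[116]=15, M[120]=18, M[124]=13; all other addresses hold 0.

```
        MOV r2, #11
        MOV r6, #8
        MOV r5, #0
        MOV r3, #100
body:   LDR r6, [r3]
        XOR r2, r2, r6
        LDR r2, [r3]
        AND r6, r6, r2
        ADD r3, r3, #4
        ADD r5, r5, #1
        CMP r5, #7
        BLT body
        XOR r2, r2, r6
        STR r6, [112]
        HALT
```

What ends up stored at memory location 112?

r2=11
r6=8
r5=0
r3=100
r6=M[100]=14
r2=11^14=5
r2=M[100]=14
r6=14&14=14
r3=100+4=104
r5=0+1=1
CMP r5, #7  (cmp 1,7)
BLT body: taken
r6=M[104]=19
r2=14^19=29
r2=M[104]=19
r6=19&19=19
r3=104+4=108
r5=1+1=2
CMP r5, #7  (cmp 2,7)
BLT body: taken
r6=M[108]=12
r2=19^12=31
r2=M[108]=12
r6=12&12=12
r3=108+4=112
r5=2+1=3
CMP r5, #7  (cmp 3,7)
BLT body: taken
r6=M[112]=-3
r2=12^(-3)=-15
r2=M[112]=-3
r6=(-3)&(-3)=-3
r3=112+4=116
r5=3+1=4
CMP r5, #7  (cmp 4,7)
BLT body: taken
r6=M[116]=15
r2=(-3)^15=-14
r2=M[116]=15
r6=15&15=15
r3=116+4=120
r5=4+1=5
CMP r5, #7  (cmp 5,7)
BLT body: taken
r6=M[120]=18
r2=15^18=29
r2=M[120]=18
r6=18&18=18
r3=120+4=124
r5=5+1=6
CMP r5, #7  (cmp 6,7)
BLT body: taken
r6=M[124]=13
r2=18^13=31
r2=M[124]=13
r6=13&13=13
r3=124+4=128
r5=6+1=7
CMP r5, #7  (cmp 7,7)
BLT body: not taken
r2=13^13=0
STR r6, [112] → M[112]=13
halt.

13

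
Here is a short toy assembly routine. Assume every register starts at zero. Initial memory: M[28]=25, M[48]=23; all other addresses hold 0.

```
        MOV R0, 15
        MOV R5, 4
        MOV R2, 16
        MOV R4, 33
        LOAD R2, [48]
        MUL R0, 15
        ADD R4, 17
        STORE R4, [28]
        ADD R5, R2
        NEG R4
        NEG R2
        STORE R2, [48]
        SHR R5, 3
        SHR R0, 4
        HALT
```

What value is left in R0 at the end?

14

R0=15
R5=4
R2=16
R4=33
R2=M[48]=23
R0=15*15=225
R4=33+17=50
STORE R4, [28] → M[28]=50
R5=4+23=27
R4=-(50)=-50
R2=-(23)=-23
STORE R2, [48] → M[48]=-23
R5=27>>3=3
R0=225>>4=14
halt.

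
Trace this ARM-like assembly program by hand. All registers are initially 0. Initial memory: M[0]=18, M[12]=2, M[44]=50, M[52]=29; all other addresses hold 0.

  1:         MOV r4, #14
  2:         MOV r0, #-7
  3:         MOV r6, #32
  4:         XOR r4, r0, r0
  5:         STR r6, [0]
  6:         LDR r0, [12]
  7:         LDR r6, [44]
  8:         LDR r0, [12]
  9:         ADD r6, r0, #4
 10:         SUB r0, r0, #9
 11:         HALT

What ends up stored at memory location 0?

r4=14
r0=-7
r6=32
r4=(-7)^(-7)=0
STR r6, [0] → M[0]=32
r0=M[12]=2
r6=M[44]=50
r0=M[12]=2
r6=2+4=6
r0=2-9=-7
halt.

32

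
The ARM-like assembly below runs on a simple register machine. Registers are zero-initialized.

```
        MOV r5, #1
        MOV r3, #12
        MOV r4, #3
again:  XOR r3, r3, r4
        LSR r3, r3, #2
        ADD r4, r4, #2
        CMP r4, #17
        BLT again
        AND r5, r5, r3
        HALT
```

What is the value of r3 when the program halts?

after MOV r5, #1: r5=1
after MOV r3, #12: r3=12
after MOV r4, #3: r4=3
after XOR r3, r3, r4: r3=12^3=15
after LSR r3, r3, #2: r3=15>>2=3
after ADD r4, r4, #2: r4=3+2=5
CMP r4, #17  (cmp 5,17)
BLT again: taken
after XOR r3, r3, r4: r3=3^5=6
after LSR r3, r3, #2: r3=6>>2=1
after ADD r4, r4, #2: r4=5+2=7
CMP r4, #17  (cmp 7,17)
BLT again: taken
after XOR r3, r3, r4: r3=1^7=6
after LSR r3, r3, #2: r3=6>>2=1
after ADD r4, r4, #2: r4=7+2=9
CMP r4, #17  (cmp 9,17)
BLT again: taken
after XOR r3, r3, r4: r3=1^9=8
after LSR r3, r3, #2: r3=8>>2=2
after ADD r4, r4, #2: r4=9+2=11
CMP r4, #17  (cmp 11,17)
BLT again: taken
after XOR r3, r3, r4: r3=2^11=9
after LSR r3, r3, #2: r3=9>>2=2
after ADD r4, r4, #2: r4=11+2=13
CMP r4, #17  (cmp 13,17)
BLT again: taken
after XOR r3, r3, r4: r3=2^13=15
after LSR r3, r3, #2: r3=15>>2=3
after ADD r4, r4, #2: r4=13+2=15
CMP r4, #17  (cmp 15,17)
BLT again: taken
after XOR r3, r3, r4: r3=3^15=12
after LSR r3, r3, #2: r3=12>>2=3
after ADD r4, r4, #2: r4=15+2=17
CMP r4, #17  (cmp 17,17)
BLT again: not taken
after AND r5, r5, r3: r5=1&3=1
halt.

3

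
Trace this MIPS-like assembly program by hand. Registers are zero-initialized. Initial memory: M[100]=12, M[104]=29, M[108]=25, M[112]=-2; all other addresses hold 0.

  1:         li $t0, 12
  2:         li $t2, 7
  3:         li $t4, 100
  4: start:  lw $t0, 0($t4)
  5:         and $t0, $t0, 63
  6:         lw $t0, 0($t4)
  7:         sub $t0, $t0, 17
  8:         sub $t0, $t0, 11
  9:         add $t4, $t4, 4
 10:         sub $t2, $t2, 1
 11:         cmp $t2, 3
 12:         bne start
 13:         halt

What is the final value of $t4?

116

$t0=12
$t2=7
$t4=100
$t0=M[100]=12
$t0=12&63=12
$t0=M[100]=12
$t0=12-17=-5
$t0=(-5)-11=-16
$t4=100+4=104
$t2=7-1=6
cmp $t2, 3  (cmp 6,3)
bne start: taken
$t0=M[104]=29
$t0=29&63=29
$t0=M[104]=29
$t0=29-17=12
$t0=12-11=1
$t4=104+4=108
$t2=6-1=5
cmp $t2, 3  (cmp 5,3)
bne start: taken
$t0=M[108]=25
$t0=25&63=25
$t0=M[108]=25
$t0=25-17=8
$t0=8-11=-3
$t4=108+4=112
$t2=5-1=4
cmp $t2, 3  (cmp 4,3)
bne start: taken
$t0=M[112]=-2
$t0=(-2)&63=62
$t0=M[112]=-2
$t0=(-2)-17=-19
$t0=(-19)-11=-30
$t4=112+4=116
$t2=4-1=3
cmp $t2, 3  (cmp 3,3)
bne start: not taken
halt.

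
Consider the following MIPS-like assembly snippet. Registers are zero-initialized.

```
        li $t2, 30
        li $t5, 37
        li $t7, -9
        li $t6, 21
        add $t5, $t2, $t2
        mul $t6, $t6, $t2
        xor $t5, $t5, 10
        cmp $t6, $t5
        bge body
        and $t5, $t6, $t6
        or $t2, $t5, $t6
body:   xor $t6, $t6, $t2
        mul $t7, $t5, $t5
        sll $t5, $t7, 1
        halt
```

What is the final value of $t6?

616

after li $t2, 30: $t2=30
after li $t5, 37: $t5=37
after li $t7, -9: $t7=-9
after li $t6, 21: $t6=21
after add $t5, $t2, $t2: $t5=30+30=60
after mul $t6, $t6, $t2: $t6=21*30=630
after xor $t5, $t5, 10: $t5=60^10=54
cmp $t6, $t5  (cmp 630,54)
bge body: taken
after xor $t6, $t6, $t2: $t6=630^30=616
after mul $t7, $t5, $t5: $t7=54*54=2916
after sll $t5, $t7, 1: $t5=2916<<1=5832
halt.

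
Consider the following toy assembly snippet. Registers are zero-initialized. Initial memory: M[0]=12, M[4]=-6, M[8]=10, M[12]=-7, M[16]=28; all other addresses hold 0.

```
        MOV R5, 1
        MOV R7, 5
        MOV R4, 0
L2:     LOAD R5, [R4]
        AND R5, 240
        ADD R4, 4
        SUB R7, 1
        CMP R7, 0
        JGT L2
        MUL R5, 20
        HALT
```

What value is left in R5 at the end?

320

R5=1
R7=5
R4=0
R5=M[0]=12
R5=12&240=0
R4=0+4=4
R7=5-1=4
CMP R7, 0  (cmp 4,0)
JGT L2: taken
R5=M[4]=-6
R5=(-6)&240=240
R4=4+4=8
R7=4-1=3
CMP R7, 0  (cmp 3,0)
JGT L2: taken
R5=M[8]=10
R5=10&240=0
R4=8+4=12
R7=3-1=2
CMP R7, 0  (cmp 2,0)
JGT L2: taken
R5=M[12]=-7
R5=(-7)&240=240
R4=12+4=16
R7=2-1=1
CMP R7, 0  (cmp 1,0)
JGT L2: taken
R5=M[16]=28
R5=28&240=16
R4=16+4=20
R7=1-1=0
CMP R7, 0  (cmp 0,0)
JGT L2: not taken
R5=16*20=320
halt.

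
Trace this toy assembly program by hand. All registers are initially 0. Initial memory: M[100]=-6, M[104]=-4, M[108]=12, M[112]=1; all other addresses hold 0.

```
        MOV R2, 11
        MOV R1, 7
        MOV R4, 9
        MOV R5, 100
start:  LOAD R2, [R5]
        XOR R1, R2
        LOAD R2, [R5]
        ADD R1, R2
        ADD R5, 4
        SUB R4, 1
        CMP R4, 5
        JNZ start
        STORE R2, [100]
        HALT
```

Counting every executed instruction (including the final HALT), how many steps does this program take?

R2=11
R1=7
R4=9
R5=100
R2=M[100]=-6
R1=7^(-6)=-3
R2=M[100]=-6
R1=(-3)+(-6)=-9
R5=100+4=104
R4=9-1=8
CMP R4, 5  (cmp 8,5)
JNZ start: taken
R2=M[104]=-4
R1=(-9)^(-4)=11
R2=M[104]=-4
R1=11+(-4)=7
R5=104+4=108
R4=8-1=7
CMP R4, 5  (cmp 7,5)
JNZ start: taken
R2=M[108]=12
R1=7^12=11
R2=M[108]=12
R1=11+12=23
R5=108+4=112
R4=7-1=6
CMP R4, 5  (cmp 6,5)
JNZ start: taken
R2=M[112]=1
R1=23^1=22
R2=M[112]=1
R1=22+1=23
R5=112+4=116
R4=6-1=5
CMP R4, 5  (cmp 5,5)
JNZ start: not taken
STORE R2, [100] → M[100]=1
halt.
Total executed instructions: 38.

38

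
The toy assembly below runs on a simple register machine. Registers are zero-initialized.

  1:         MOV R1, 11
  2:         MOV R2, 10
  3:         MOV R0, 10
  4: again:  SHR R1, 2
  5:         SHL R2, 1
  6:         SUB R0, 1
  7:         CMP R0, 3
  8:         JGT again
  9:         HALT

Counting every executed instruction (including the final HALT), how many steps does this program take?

39

after MOV R1, 11: R1=11
after MOV R2, 10: R2=10
after MOV R0, 10: R0=10
after SHR R1, 2: R1=11>>2=2
after SHL R2, 1: R2=10<<1=20
after SUB R0, 1: R0=10-1=9
CMP R0, 3  (cmp 9,3)
JGT again: taken
after SHR R1, 2: R1=2>>2=0
after SHL R2, 1: R2=20<<1=40
after SUB R0, 1: R0=9-1=8
CMP R0, 3  (cmp 8,3)
JGT again: taken
after SHR R1, 2: R1=0>>2=0
after SHL R2, 1: R2=40<<1=80
after SUB R0, 1: R0=8-1=7
CMP R0, 3  (cmp 7,3)
JGT again: taken
after SHR R1, 2: R1=0>>2=0
after SHL R2, 1: R2=80<<1=160
after SUB R0, 1: R0=7-1=6
CMP R0, 3  (cmp 6,3)
JGT again: taken
after SHR R1, 2: R1=0>>2=0
after SHL R2, 1: R2=160<<1=320
after SUB R0, 1: R0=6-1=5
CMP R0, 3  (cmp 5,3)
JGT again: taken
after SHR R1, 2: R1=0>>2=0
after SHL R2, 1: R2=320<<1=640
after SUB R0, 1: R0=5-1=4
CMP R0, 3  (cmp 4,3)
JGT again: taken
after SHR R1, 2: R1=0>>2=0
after SHL R2, 1: R2=640<<1=1280
after SUB R0, 1: R0=4-1=3
CMP R0, 3  (cmp 3,3)
JGT again: not taken
halt.
Total executed instructions: 39.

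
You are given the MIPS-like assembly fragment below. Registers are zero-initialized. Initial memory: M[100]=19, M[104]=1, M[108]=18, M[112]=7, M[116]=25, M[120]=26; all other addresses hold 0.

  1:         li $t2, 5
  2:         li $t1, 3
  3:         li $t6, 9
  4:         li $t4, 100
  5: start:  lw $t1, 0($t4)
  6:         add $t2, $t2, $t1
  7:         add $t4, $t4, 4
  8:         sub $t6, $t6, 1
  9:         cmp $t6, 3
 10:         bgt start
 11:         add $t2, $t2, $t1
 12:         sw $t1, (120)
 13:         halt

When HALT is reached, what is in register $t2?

$t2=5
$t1=3
$t6=9
$t4=100
$t1=M[100]=19
$t2=5+19=24
$t4=100+4=104
$t6=9-1=8
cmp $t6, 3  (cmp 8,3)
bgt start: taken
$t1=M[104]=1
$t2=24+1=25
$t4=104+4=108
$t6=8-1=7
cmp $t6, 3  (cmp 7,3)
bgt start: taken
$t1=M[108]=18
$t2=25+18=43
$t4=108+4=112
$t6=7-1=6
cmp $t6, 3  (cmp 6,3)
bgt start: taken
$t1=M[112]=7
$t2=43+7=50
$t4=112+4=116
$t6=6-1=5
cmp $t6, 3  (cmp 5,3)
bgt start: taken
$t1=M[116]=25
$t2=50+25=75
$t4=116+4=120
$t6=5-1=4
cmp $t6, 3  (cmp 4,3)
bgt start: taken
$t1=M[120]=26
$t2=75+26=101
$t4=120+4=124
$t6=4-1=3
cmp $t6, 3  (cmp 3,3)
bgt start: not taken
$t2=101+26=127
sw $t1, (120) → M[120]=26
halt.

127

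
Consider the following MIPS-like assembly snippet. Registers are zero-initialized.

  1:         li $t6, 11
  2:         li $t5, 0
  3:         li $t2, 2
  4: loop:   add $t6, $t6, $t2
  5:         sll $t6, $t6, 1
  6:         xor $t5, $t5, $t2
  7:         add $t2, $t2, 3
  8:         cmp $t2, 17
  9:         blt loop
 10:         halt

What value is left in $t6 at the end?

after li $t6, 11: $t6=11
after li $t5, 0: $t5=0
after li $t2, 2: $t2=2
after add $t6, $t6, $t2: $t6=11+2=13
after sll $t6, $t6, 1: $t6=13<<1=26
after xor $t5, $t5, $t2: $t5=0^2=2
after add $t2, $t2, 3: $t2=2+3=5
cmp $t2, 17  (cmp 5,17)
blt loop: taken
after add $t6, $t6, $t2: $t6=26+5=31
after sll $t6, $t6, 1: $t6=31<<1=62
after xor $t5, $t5, $t2: $t5=2^5=7
after add $t2, $t2, 3: $t2=5+3=8
cmp $t2, 17  (cmp 8,17)
blt loop: taken
after add $t6, $t6, $t2: $t6=62+8=70
after sll $t6, $t6, 1: $t6=70<<1=140
after xor $t5, $t5, $t2: $t5=7^8=15
after add $t2, $t2, 3: $t2=8+3=11
cmp $t2, 17  (cmp 11,17)
blt loop: taken
after add $t6, $t6, $t2: $t6=140+11=151
after sll $t6, $t6, 1: $t6=151<<1=302
after xor $t5, $t5, $t2: $t5=15^11=4
after add $t2, $t2, 3: $t2=11+3=14
cmp $t2, 17  (cmp 14,17)
blt loop: taken
after add $t6, $t6, $t2: $t6=302+14=316
after sll $t6, $t6, 1: $t6=316<<1=632
after xor $t5, $t5, $t2: $t5=4^14=10
after add $t2, $t2, 3: $t2=14+3=17
cmp $t2, 17  (cmp 17,17)
blt loop: not taken
halt.

632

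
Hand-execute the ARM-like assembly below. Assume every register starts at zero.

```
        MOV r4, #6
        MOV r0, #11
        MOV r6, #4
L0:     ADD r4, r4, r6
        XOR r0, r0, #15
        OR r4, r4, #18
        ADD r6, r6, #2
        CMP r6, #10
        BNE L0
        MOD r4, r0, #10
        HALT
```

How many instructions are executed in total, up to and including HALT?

r4=6
r0=11
r6=4
r4=6+4=10
r0=11^15=4
r4=10|18=26
r6=4+2=6
CMP r6, #10  (cmp 6,10)
BNE L0: taken
r4=26+6=32
r0=4^15=11
r4=32|18=50
r6=6+2=8
CMP r6, #10  (cmp 8,10)
BNE L0: taken
r4=50+8=58
r0=11^15=4
r4=58|18=58
r6=8+2=10
CMP r6, #10  (cmp 10,10)
BNE L0: not taken
r4=4%10=4
halt.
Total executed instructions: 23.

23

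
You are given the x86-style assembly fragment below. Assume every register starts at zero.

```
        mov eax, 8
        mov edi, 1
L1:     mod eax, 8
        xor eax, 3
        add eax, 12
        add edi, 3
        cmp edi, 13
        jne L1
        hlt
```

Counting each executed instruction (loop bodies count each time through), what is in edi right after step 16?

7

after mov eax, 8: eax=8
after mov edi, 1: edi=1
after mod eax, 8: eax=8%8=0
after xor eax, 3: eax=0^3=3
after add eax, 12: eax=3+12=15
after add edi, 3: edi=1+3=4
cmp edi, 13  (cmp 4,13)
jne L1: taken
after mod eax, 8: eax=15%8=7
after xor eax, 3: eax=7^3=4
after add eax, 12: eax=4+12=16
after add edi, 3: edi=4+3=7
cmp edi, 13  (cmp 7,13)
jne L1: taken
after mod eax, 8: eax=16%8=0
after xor eax, 3: eax=0^3=3
After step 16: edi = 7.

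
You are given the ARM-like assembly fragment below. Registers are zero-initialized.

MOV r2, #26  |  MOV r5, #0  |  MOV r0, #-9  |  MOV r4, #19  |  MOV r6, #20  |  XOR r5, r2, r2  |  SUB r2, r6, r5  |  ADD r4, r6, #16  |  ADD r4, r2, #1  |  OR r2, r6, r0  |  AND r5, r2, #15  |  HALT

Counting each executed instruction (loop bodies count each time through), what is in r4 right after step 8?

36

after MOV r2, #26: r2=26
after MOV r5, #0: r5=0
after MOV r0, #-9: r0=-9
after MOV r4, #19: r4=19
after MOV r6, #20: r6=20
after XOR r5, r2, r2: r5=26^26=0
after SUB r2, r6, r5: r2=20-0=20
after ADD r4, r6, #16: r4=20+16=36
After step 8: r4 = 36.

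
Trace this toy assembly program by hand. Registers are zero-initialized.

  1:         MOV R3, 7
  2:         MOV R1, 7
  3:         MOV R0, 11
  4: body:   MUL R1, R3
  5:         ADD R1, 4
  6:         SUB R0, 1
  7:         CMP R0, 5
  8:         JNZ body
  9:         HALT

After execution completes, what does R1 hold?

901975

after MOV R3, 7: R3=7
after MOV R1, 7: R1=7
after MOV R0, 11: R0=11
after MUL R1, R3: R1=7*7=49
after ADD R1, 4: R1=49+4=53
after SUB R0, 1: R0=11-1=10
CMP R0, 5  (cmp 10,5)
JNZ body: taken
after MUL R1, R3: R1=53*7=371
after ADD R1, 4: R1=371+4=375
after SUB R0, 1: R0=10-1=9
CMP R0, 5  (cmp 9,5)
JNZ body: taken
after MUL R1, R3: R1=375*7=2625
after ADD R1, 4: R1=2625+4=2629
after SUB R0, 1: R0=9-1=8
CMP R0, 5  (cmp 8,5)
JNZ body: taken
after MUL R1, R3: R1=2629*7=18403
after ADD R1, 4: R1=18403+4=18407
after SUB R0, 1: R0=8-1=7
CMP R0, 5  (cmp 7,5)
JNZ body: taken
after MUL R1, R3: R1=18407*7=128849
after ADD R1, 4: R1=128849+4=128853
after SUB R0, 1: R0=7-1=6
CMP R0, 5  (cmp 6,5)
JNZ body: taken
after MUL R1, R3: R1=128853*7=901971
after ADD R1, 4: R1=901971+4=901975
after SUB R0, 1: R0=6-1=5
CMP R0, 5  (cmp 5,5)
JNZ body: not taken
halt.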